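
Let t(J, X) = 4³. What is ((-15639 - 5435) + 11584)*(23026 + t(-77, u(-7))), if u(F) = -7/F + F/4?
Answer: -219124100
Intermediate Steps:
u(F) = -7/F + F/4 (u(F) = -7/F + F*(¼) = -7/F + F/4)
t(J, X) = 64
((-15639 - 5435) + 11584)*(23026 + t(-77, u(-7))) = ((-15639 - 5435) + 11584)*(23026 + 64) = (-21074 + 11584)*23090 = -9490*23090 = -219124100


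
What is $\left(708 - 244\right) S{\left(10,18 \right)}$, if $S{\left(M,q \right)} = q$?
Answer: $8352$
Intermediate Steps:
$\left(708 - 244\right) S{\left(10,18 \right)} = \left(708 - 244\right) 18 = 464 \cdot 18 = 8352$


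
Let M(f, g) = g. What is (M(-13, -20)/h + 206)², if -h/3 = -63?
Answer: 1514299396/35721 ≈ 42392.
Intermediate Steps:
h = 189 (h = -3*(-63) = 189)
(M(-13, -20)/h + 206)² = (-20/189 + 206)² = (38914/189)² = 1514299396/35721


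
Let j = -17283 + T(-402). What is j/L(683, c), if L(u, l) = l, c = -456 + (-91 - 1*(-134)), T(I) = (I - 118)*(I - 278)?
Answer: -336317/413 ≈ -814.33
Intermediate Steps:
T(I) = (-278 + I)*(-118 + I) (T(I) = (-118 + I)*(-278 + I) = (-278 + I)*(-118 + I))
c = -413 (c = -456 + (-91 + 134) = -456 + 43 = -413)
j = 336317 (j = -17283 + (32804 + (-402)**2 - 396*(-402)) = -17283 + (32804 + 161604 + 159192) = -17283 + 353600 = 336317)
j/L(683, c) = 336317/(-413) = 336317*(-1/413) = -336317/413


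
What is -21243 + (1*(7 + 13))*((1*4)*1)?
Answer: -21163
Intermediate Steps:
-21243 + (1*(7 + 13))*((1*4)*1) = -21243 + (1*20)*(4*1) = -21243 + 20*4 = -21243 + 80 = -21163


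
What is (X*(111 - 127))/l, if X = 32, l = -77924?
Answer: 128/19481 ≈ 0.0065705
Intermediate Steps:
(X*(111 - 127))/l = (32*(111 - 127))/(-77924) = (32*(-16))*(-1/77924) = -512*(-1/77924) = 128/19481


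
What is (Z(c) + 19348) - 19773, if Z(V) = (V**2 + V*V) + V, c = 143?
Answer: 40616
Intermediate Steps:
Z(V) = V + 2*V**2 (Z(V) = (V**2 + V**2) + V = 2*V**2 + V = V + 2*V**2)
(Z(c) + 19348) - 19773 = (143*(1 + 2*143) + 19348) - 19773 = (143*(1 + 286) + 19348) - 19773 = (143*287 + 19348) - 19773 = (41041 + 19348) - 19773 = 60389 - 19773 = 40616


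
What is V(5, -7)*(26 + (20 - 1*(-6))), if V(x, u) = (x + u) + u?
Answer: -468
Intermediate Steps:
V(x, u) = x + 2*u (V(x, u) = (u + x) + u = x + 2*u)
V(5, -7)*(26 + (20 - 1*(-6))) = (5 + 2*(-7))*(26 + (20 - 1*(-6))) = (5 - 14)*(26 + (20 + 6)) = -9*(26 + 26) = -9*52 = -468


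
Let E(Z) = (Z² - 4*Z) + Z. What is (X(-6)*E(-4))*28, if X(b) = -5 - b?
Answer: 784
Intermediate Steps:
E(Z) = Z² - 3*Z
(X(-6)*E(-4))*28 = ((-5 - 1*(-6))*(-4*(-3 - 4)))*28 = ((-5 + 6)*(-4*(-7)))*28 = (1*28)*28 = 28*28 = 784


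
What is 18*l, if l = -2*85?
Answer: -3060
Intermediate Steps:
l = -170
18*l = 18*(-170) = -3060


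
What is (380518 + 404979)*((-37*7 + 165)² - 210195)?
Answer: -158166890423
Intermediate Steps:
(380518 + 404979)*((-37*7 + 165)² - 210195) = 785497*((-259 + 165)² - 210195) = 785497*((-94)² - 210195) = 785497*(8836 - 210195) = 785497*(-201359) = -158166890423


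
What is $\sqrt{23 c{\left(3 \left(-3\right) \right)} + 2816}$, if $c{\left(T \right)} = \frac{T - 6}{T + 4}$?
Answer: $\sqrt{2885} \approx 53.712$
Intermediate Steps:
$c{\left(T \right)} = \frac{-6 + T}{4 + T}$
$\sqrt{23 c{\left(3 \left(-3\right) \right)} + 2816} = \sqrt{23 \frac{-6 + 3 \left(-3\right)}{4 + 3 \left(-3\right)} + 2816} = \sqrt{23 \frac{-6 - 9}{4 - 9} + 2816} = \sqrt{23 \frac{1}{-5} \left(-15\right) + 2816} = \sqrt{23 \left(\left(- \frac{1}{5}\right) \left(-15\right)\right) + 2816} = \sqrt{23 \cdot 3 + 2816} = \sqrt{69 + 2816} = \sqrt{2885}$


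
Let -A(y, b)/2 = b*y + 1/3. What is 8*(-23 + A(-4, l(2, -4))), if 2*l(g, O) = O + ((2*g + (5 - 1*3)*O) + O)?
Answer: -1720/3 ≈ -573.33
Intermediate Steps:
l(g, O) = g + 2*O (l(g, O) = (O + ((2*g + (5 - 1*3)*O) + O))/2 = (O + ((2*g + (5 - 3)*O) + O))/2 = (O + ((2*g + 2*O) + O))/2 = (O + ((2*O + 2*g) + O))/2 = (O + (2*g + 3*O))/2 = (2*g + 4*O)/2 = g + 2*O)
A(y, b) = -2/3 - 2*b*y (A(y, b) = -2*(b*y + 1/3) = -2*(1/3 + b*y) = -2/3 - 2*b*y)
8*(-23 + A(-4, l(2, -4))) = 8*(-23 + (-2/3 - 2*(2 + 2*(-4))*(-4))) = 8*(-23 + (-2/3 - 2*(2 - 8)*(-4))) = 8*(-23 + (-2/3 - 2*(-6)*(-4))) = 8*(-23 + (-2/3 - 48)) = 8*(-23 - 146/3) = 8*(-215/3) = -1720/3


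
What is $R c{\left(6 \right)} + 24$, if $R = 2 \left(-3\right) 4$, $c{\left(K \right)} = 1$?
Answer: $0$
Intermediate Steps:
$R = -24$ ($R = \left(-6\right) 4 = -24$)
$R c{\left(6 \right)} + 24 = \left(-24\right) 1 + 24 = -24 + 24 = 0$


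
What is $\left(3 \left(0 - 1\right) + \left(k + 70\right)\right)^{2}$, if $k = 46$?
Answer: $12769$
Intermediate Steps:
$\left(3 \left(0 - 1\right) + \left(k + 70\right)\right)^{2} = \left(3 \left(0 - 1\right) + \left(46 + 70\right)\right)^{2} = \left(3 \left(-1\right) + 116\right)^{2} = \left(-3 + 116\right)^{2} = 113^{2} = 12769$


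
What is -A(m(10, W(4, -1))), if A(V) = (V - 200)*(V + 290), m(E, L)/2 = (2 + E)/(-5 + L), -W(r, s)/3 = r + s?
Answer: 2849416/49 ≈ 58151.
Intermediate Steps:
W(r, s) = -3*r - 3*s (W(r, s) = -3*(r + s) = -3*r - 3*s)
m(E, L) = 2*(2 + E)/(-5 + L) (m(E, L) = 2*((2 + E)/(-5 + L)) = 2*(2 + E)/(-5 + L))
A(V) = (-200 + V)*(290 + V)
-A(m(10, W(4, -1))) = -(-58000 + (2*(2 + 10)/(-5 + (-3*4 - 3*(-1))))**2 + 90*(2*(2 + 10)/(-5 + (-3*4 - 3*(-1))))) = -(-58000 + (2*12/(-5 + (-12 + 3)))**2 + 90*(2*12/(-5 + (-12 + 3)))) = -(-58000 + (2*12/(-5 - 9))**2 + 90*(2*12/(-5 - 9))) = -(-58000 + (2*12/(-14))**2 + 90*(2*12/(-14))) = -(-58000 + (2*(-1/14)*12)**2 + 90*(2*(-1/14)*12)) = -(-58000 + (-12/7)**2 + 90*(-12/7)) = -(-58000 + 144/49 - 1080/7) = -1*(-2849416/49) = 2849416/49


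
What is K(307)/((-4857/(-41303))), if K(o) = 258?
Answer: 3552058/1619 ≈ 2194.0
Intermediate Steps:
K(307)/((-4857/(-41303))) = 258/((-4857/(-41303))) = 258/((-4857*(-1/41303))) = 258/(4857/41303) = 258*(41303/4857) = 3552058/1619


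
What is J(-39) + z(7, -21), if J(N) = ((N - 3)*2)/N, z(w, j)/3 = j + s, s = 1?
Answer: -752/13 ≈ -57.846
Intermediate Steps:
z(w, j) = 3 + 3*j (z(w, j) = 3*(j + 1) = 3*(1 + j) = 3 + 3*j)
J(N) = (-6 + 2*N)/N (J(N) = ((-3 + N)*2)/N = (-6 + 2*N)/N)
J(-39) + z(7, -21) = (2 - 6/(-39)) + (3 + 3*(-21)) = (2 - 6*(-1/39)) + (3 - 63) = (2 + 2/13) - 60 = 28/13 - 60 = -752/13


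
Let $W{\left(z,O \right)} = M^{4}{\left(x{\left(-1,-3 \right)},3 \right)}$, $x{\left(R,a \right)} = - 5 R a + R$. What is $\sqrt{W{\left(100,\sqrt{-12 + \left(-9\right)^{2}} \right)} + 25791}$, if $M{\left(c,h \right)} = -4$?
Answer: $61 \sqrt{7} \approx 161.39$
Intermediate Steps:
$x{\left(R,a \right)} = R - 5 R a$ ($x{\left(R,a \right)} = - 5 R a + R = R - 5 R a$)
$W{\left(z,O \right)} = 256$ ($W{\left(z,O \right)} = \left(-4\right)^{4} = 256$)
$\sqrt{W{\left(100,\sqrt{-12 + \left(-9\right)^{2}} \right)} + 25791} = \sqrt{256 + 25791} = \sqrt{26047} = 61 \sqrt{7}$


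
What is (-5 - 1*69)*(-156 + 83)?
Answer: 5402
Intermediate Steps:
(-5 - 1*69)*(-156 + 83) = (-5 - 69)*(-73) = -74*(-73) = 5402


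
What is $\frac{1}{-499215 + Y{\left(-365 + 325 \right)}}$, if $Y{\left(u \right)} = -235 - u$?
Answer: $- \frac{1}{499410} \approx -2.0024 \cdot 10^{-6}$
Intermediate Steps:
$\frac{1}{-499215 + Y{\left(-365 + 325 \right)}} = \frac{1}{-499215 - 195} = \frac{1}{-499410} = - \frac{1}{499410}$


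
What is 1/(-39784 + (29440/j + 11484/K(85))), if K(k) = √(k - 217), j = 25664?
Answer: -1599280631/63664110428821 + 13989687*I*√33/127328220857642 ≈ -2.5121e-5 + 6.3116e-7*I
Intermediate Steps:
K(k) = √(-217 + k)
1/(-39784 + (29440/j + 11484/K(85))) = 1/(-39784 + (29440/25664 + 11484/(√(-217 + 85)))) = 1/(-39784 + (29440*(1/25664) + 11484/(√(-132)))) = 1/(-39784 + (460/401 + 11484/((2*I*√33)))) = 1/(-39784 + (460/401 + 11484*(-I*√33/66))) = 1/(-39784 + (460/401 - 174*I*√33)) = 1/(-15952924/401 - 174*I*√33)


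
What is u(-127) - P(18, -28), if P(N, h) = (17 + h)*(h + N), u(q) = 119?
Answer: 9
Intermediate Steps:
P(N, h) = (17 + h)*(N + h)
u(-127) - P(18, -28) = 119 - ((-28)² + 17*18 + 17*(-28) + 18*(-28)) = 119 - (784 + 306 - 476 - 504) = 119 - 1*110 = 119 - 110 = 9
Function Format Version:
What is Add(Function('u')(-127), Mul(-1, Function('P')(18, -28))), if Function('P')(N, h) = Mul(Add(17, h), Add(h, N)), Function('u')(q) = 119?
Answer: 9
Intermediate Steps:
Function('P')(N, h) = Mul(Add(17, h), Add(N, h))
Add(Function('u')(-127), Mul(-1, Function('P')(18, -28))) = Add(119, Mul(-1, Add(Pow(-28, 2), Mul(17, 18), Mul(17, -28), Mul(18, -28)))) = Add(119, Mul(-1, Add(784, 306, -476, -504))) = Add(119, Mul(-1, 110)) = Add(119, -110) = 9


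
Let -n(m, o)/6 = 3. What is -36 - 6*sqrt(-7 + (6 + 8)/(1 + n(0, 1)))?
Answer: -36 - 6*I*sqrt(2261)/17 ≈ -36.0 - 16.782*I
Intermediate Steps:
n(m, o) = -18 (n(m, o) = -6*3 = -18)
-36 - 6*sqrt(-7 + (6 + 8)/(1 + n(0, 1))) = -36 - 6*sqrt(-7 + (6 + 8)/(1 - 18)) = -36 - 6*sqrt(-7 + 14/(-17)) = -36 - 6*sqrt(-7 + 14*(-1/17)) = -36 - 6*sqrt(-7 - 14/17) = -36 - 6*I*sqrt(2261)/17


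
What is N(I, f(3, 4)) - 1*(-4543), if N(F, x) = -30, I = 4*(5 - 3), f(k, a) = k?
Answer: 4513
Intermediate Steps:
I = 8 (I = 4*2 = 8)
N(I, f(3, 4)) - 1*(-4543) = -30 - 1*(-4543) = -30 + 4543 = 4513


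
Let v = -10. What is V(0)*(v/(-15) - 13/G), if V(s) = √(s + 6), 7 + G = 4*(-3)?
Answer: 77*√6/57 ≈ 3.3090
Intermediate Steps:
G = -19 (G = -7 + 4*(-3) = -7 - 12 = -19)
V(s) = √(6 + s)
V(0)*(v/(-15) - 13/G) = √(6 + 0)*(-10/(-15) - 13/(-19)) = √6*(-10*(-1/15) - 13*(-1/19)) = √6*(⅔ + 13/19) = √6*(77/57) = 77*√6/57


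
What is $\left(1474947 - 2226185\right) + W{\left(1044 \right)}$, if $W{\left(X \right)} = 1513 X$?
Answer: $828334$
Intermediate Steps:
$\left(1474947 - 2226185\right) + W{\left(1044 \right)} = \left(1474947 - 2226185\right) + 1513 \cdot 1044 = -751238 + 1579572 = 828334$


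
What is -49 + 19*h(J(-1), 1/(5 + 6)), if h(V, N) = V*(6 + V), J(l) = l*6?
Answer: -49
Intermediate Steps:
J(l) = 6*l
-49 + 19*h(J(-1), 1/(5 + 6)) = -49 + 19*((6*(-1))*(6 + 6*(-1))) = -49 + 19*(-6*(6 - 6)) = -49 + 19*(-6*0) = -49 + 19*0 = -49 + 0 = -49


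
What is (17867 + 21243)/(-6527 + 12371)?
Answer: 19555/2922 ≈ 6.6923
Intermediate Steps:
(17867 + 21243)/(-6527 + 12371) = 39110/5844 = 39110*(1/5844) = 19555/2922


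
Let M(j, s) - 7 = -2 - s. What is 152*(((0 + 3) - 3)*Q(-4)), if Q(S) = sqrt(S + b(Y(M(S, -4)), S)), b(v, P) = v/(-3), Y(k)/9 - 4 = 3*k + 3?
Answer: 0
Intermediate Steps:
M(j, s) = 5 - s (M(j, s) = 7 + (-2 - s) = 5 - s)
Y(k) = 63 + 27*k (Y(k) = 36 + 9*(3*k + 3) = 36 + 9*(3 + 3*k) = 36 + (27 + 27*k) = 63 + 27*k)
b(v, P) = -v/3 (b(v, P) = v*(-1/3) = -v/3)
Q(S) = sqrt(-102 + S) (Q(S) = sqrt(S - (63 + 27*(5 - 1*(-4)))/3) = sqrt(S - (63 + 27*(5 + 4))/3) = sqrt(S - (63 + 27*9)/3) = sqrt(S - (63 + 243)/3) = sqrt(S - 1/3*306) = sqrt(S - 102) = sqrt(-102 + S))
152*(((0 + 3) - 3)*Q(-4)) = 152*(((0 + 3) - 3)*sqrt(-102 - 4)) = 152*((3 - 3)*sqrt(-106)) = 152*(0*(I*sqrt(106))) = 152*0 = 0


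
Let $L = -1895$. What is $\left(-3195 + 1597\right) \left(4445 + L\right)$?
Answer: $-4074900$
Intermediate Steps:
$\left(-3195 + 1597\right) \left(4445 + L\right) = \left(-3195 + 1597\right) \left(4445 - 1895\right) = \left(-1598\right) 2550 = -4074900$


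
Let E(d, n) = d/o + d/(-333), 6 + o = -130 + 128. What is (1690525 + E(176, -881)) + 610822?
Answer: 766341049/333 ≈ 2.3013e+6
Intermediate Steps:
o = -8 (o = -6 + (-130 + 128) = -6 - 2 = -8)
E(d, n) = -341*d/2664 (E(d, n) = d/(-8) + d/(-333) = d*(-⅛) + d*(-1/333) = -d/8 - d/333 = -341*d/2664)
(1690525 + E(176, -881)) + 610822 = (1690525 - 341/2664*176) + 610822 = (1690525 - 7502/333) + 610822 = 562937323/333 + 610822 = 766341049/333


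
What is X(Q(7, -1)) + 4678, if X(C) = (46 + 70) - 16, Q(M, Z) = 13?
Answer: 4778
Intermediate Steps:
X(C) = 100 (X(C) = 116 - 16 = 100)
X(Q(7, -1)) + 4678 = 100 + 4678 = 4778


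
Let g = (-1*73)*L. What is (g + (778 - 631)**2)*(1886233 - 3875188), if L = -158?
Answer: -65919935565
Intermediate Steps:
g = 11534 (g = -1*73*(-158) = -73*(-158) = 11534)
(g + (778 - 631)**2)*(1886233 - 3875188) = (11534 + (778 - 631)**2)*(1886233 - 3875188) = (11534 + 147**2)*(-1988955) = (11534 + 21609)*(-1988955) = 33143*(-1988955) = -65919935565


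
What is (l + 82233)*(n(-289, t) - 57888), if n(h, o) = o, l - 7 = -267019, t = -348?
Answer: 10760789844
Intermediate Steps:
l = -267012 (l = 7 - 267019 = -267012)
(l + 82233)*(n(-289, t) - 57888) = (-267012 + 82233)*(-348 - 57888) = -184779*(-58236) = 10760789844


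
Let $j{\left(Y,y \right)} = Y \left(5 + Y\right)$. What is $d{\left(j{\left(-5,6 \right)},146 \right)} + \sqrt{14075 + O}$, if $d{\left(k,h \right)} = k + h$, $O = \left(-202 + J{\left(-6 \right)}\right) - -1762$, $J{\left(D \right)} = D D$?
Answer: $146 + \sqrt{15671} \approx 271.18$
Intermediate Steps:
$J{\left(D \right)} = D^{2}$
$O = 1596$ ($O = \left(-202 + \left(-6\right)^{2}\right) - -1762 = \left(-202 + 36\right) + 1762 = -166 + 1762 = 1596$)
$d{\left(k,h \right)} = h + k$
$d{\left(j{\left(-5,6 \right)},146 \right)} + \sqrt{14075 + O} = \left(146 - 5 \left(5 - 5\right)\right) + \sqrt{14075 + 1596} = \left(146 - 0\right) + \sqrt{15671} = \left(146 + 0\right) + \sqrt{15671} = 146 + \sqrt{15671}$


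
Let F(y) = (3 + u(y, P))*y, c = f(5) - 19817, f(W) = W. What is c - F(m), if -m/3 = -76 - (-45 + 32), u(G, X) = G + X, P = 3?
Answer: -56667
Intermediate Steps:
c = -19812 (c = 5 - 19817 = -19812)
m = 189 (m = -3*(-76 - (-45 + 32)) = -3*(-76 - 1*(-13)) = -3*(-76 + 13) = -3*(-63) = 189)
F(y) = y*(6 + y) (F(y) = (3 + (y + 3))*y = (3 + (3 + y))*y = (6 + y)*y = y*(6 + y))
c - F(m) = -19812 - 189*(6 + 189) = -19812 - 189*195 = -19812 - 1*36855 = -19812 - 36855 = -56667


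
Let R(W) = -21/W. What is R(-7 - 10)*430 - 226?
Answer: 5188/17 ≈ 305.18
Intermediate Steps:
R(-7 - 10)*430 - 226 = -21/(-7 - 10)*430 - 226 = -21/(-17)*430 - 226 = -21*(-1/17)*430 - 226 = (21/17)*430 - 226 = 9030/17 - 226 = 5188/17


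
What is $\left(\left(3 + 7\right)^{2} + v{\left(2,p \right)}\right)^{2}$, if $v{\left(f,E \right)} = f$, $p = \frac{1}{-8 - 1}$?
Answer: $10404$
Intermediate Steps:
$p = - \frac{1}{9}$ ($p = \frac{1}{-9} = - \frac{1}{9} \approx -0.11111$)
$\left(\left(3 + 7\right)^{2} + v{\left(2,p \right)}\right)^{2} = \left(\left(3 + 7\right)^{2} + 2\right)^{2} = \left(10^{2} + 2\right)^{2} = \left(100 + 2\right)^{2} = 102^{2} = 10404$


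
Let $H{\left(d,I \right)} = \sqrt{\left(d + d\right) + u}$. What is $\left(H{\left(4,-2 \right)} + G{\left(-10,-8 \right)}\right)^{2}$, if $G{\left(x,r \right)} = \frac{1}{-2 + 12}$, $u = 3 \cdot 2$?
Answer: $\frac{1401}{100} + \frac{\sqrt{14}}{5} \approx 14.758$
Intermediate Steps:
$u = 6$
$G{\left(x,r \right)} = \frac{1}{10}$
$H{\left(d,I \right)} = \sqrt{6 + 2 d}$ ($H{\left(d,I \right)} = \sqrt{\left(d + d\right) + 6} = \sqrt{2 d + 6} = \sqrt{6 + 2 d}$)
$\left(H{\left(4,-2 \right)} + G{\left(-10,-8 \right)}\right)^{2} = \left(\sqrt{6 + 2 \cdot 4} + \frac{1}{10}\right)^{2} = \left(\sqrt{6 + 8} + \frac{1}{10}\right)^{2} = \left(\sqrt{14} + \frac{1}{10}\right)^{2} = \left(\frac{1}{10} + \sqrt{14}\right)^{2}$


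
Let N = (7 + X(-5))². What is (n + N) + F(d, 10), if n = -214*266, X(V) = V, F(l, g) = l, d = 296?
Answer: -56624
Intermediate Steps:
N = 4 (N = (7 - 5)² = 2² = 4)
n = -56924
(n + N) + F(d, 10) = (-56924 + 4) + 296 = -56920 + 296 = -56624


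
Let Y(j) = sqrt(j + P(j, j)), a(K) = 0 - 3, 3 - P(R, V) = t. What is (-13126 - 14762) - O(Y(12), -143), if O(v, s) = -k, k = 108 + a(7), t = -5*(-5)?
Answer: -27783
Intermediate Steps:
t = 25
P(R, V) = -22 (P(R, V) = 3 - 1*25 = 3 - 25 = -22)
a(K) = -3
k = 105 (k = 108 - 3 = 105)
Y(j) = sqrt(-22 + j) (Y(j) = sqrt(j - 22) = sqrt(-22 + j))
O(v, s) = -105 (O(v, s) = -1*105 = -105)
(-13126 - 14762) - O(Y(12), -143) = (-13126 - 14762) - 1*(-105) = -27888 + 105 = -27783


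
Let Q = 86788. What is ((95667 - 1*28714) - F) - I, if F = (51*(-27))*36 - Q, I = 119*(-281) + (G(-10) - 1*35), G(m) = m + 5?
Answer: 236792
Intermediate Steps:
G(m) = 5 + m
I = -33479 (I = 119*(-281) + ((5 - 10) - 1*35) = -33439 + (-5 - 35) = -33439 - 40 = -33479)
F = -136360 (F = (51*(-27))*36 - 1*86788 = -1377*36 - 86788 = -49572 - 86788 = -136360)
((95667 - 1*28714) - F) - I = ((95667 - 1*28714) - 1*(-136360)) - 1*(-33479) = ((95667 - 28714) + 136360) + 33479 = (66953 + 136360) + 33479 = 203313 + 33479 = 236792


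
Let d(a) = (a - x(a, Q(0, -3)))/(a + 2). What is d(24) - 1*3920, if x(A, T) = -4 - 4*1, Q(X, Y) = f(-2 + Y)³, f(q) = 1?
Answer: -50944/13 ≈ -3918.8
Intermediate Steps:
Q(X, Y) = 1 (Q(X, Y) = 1³ = 1)
x(A, T) = -8 (x(A, T) = -4 - 4 = -8)
d(a) = (8 + a)/(2 + a) (d(a) = (a - 1*(-8))/(a + 2) = (a + 8)/(2 + a) = (8 + a)/(2 + a))
d(24) - 1*3920 = (8 + 24)/(2 + 24) - 1*3920 = 32/26 - 3920 = (1/26)*32 - 3920 = 16/13 - 3920 = -50944/13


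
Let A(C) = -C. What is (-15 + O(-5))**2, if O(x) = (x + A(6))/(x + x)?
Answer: 19321/100 ≈ 193.21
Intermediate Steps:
O(x) = (-6 + x)/(2*x) (O(x) = (x - 1*6)/(x + x) = (x - 6)/((2*x)) = (-6 + x)*(1/(2*x)) = (-6 + x)/(2*x))
(-15 + O(-5))**2 = (-15 + (1/2)*(-6 - 5)/(-5))**2 = (-15 + (1/2)*(-1/5)*(-11))**2 = (-15 + 11/10)**2 = (-139/10)**2 = 19321/100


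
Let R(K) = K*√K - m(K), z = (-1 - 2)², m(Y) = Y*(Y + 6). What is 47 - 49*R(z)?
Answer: 5339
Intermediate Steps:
m(Y) = Y*(6 + Y)
z = 9 (z = (-3)² = 9)
R(K) = K^(3/2) - K*(6 + K) (R(K) = K*√K - K*(6 + K) = K^(3/2) - K*(6 + K))
47 - 49*R(z) = 47 - 49*(9^(3/2) - 1*9*(6 + 9)) = 47 - 49*(27 - 1*9*15) = 47 - 49*(27 - 135) = 47 - 49*(-108) = 47 + 5292 = 5339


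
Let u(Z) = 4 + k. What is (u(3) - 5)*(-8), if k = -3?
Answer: 32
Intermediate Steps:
u(Z) = 1 (u(Z) = 4 - 3 = 1)
(u(3) - 5)*(-8) = (1 - 5)*(-8) = -4*(-8) = 32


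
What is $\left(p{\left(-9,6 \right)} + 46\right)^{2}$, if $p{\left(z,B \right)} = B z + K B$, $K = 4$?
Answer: $256$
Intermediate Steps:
$p{\left(z,B \right)} = 4 B + B z$ ($p{\left(z,B \right)} = B z + 4 B = 4 B + B z$)
$\left(p{\left(-9,6 \right)} + 46\right)^{2} = \left(6 \left(4 - 9\right) + 46\right)^{2} = \left(6 \left(-5\right) + 46\right)^{2} = \left(-30 + 46\right)^{2} = 16^{2} = 256$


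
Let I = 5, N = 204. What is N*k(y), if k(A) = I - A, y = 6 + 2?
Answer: -612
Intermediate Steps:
y = 8
k(A) = 5 - A
N*k(y) = 204*(5 - 1*8) = 204*(5 - 8) = 204*(-3) = -612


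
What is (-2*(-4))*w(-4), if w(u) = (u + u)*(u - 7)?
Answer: 704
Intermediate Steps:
w(u) = 2*u*(-7 + u) (w(u) = (2*u)*(-7 + u) = 2*u*(-7 + u))
(-2*(-4))*w(-4) = (-2*(-4))*(2*(-4)*(-7 - 4)) = 8*(2*(-4)*(-11)) = 8*88 = 704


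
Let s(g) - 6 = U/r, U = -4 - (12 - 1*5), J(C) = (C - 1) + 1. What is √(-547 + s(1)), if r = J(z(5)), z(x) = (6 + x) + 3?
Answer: I*√106190/14 ≈ 23.276*I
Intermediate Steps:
z(x) = 9 + x
J(C) = C (J(C) = (-1 + C) + 1 = C)
U = -11 (U = -4 - (12 - 5) = -4 - 1*7 = -4 - 7 = -11)
r = 14 (r = 9 + 5 = 14)
s(g) = 73/14 (s(g) = 6 - 11/14 = 73/14)
√(-547 + s(1)) = √(-547 + 73/14) = √(-7585/14) = I*√106190/14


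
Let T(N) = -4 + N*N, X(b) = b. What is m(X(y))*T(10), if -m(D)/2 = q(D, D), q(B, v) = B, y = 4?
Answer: -768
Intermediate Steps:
T(N) = -4 + N²
m(D) = -2*D
m(X(y))*T(10) = (-2*4)*(-4 + 10²) = -8*(-4 + 100) = -8*96 = -768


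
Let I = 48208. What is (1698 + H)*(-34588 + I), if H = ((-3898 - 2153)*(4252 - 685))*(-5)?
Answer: 1469887874460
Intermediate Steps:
H = 107919585 (H = -6051*3567*(-5) = -21583917*(-5) = 107919585)
(1698 + H)*(-34588 + I) = (1698 + 107919585)*(-34588 + 48208) = 107921283*13620 = 1469887874460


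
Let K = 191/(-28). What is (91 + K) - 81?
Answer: 89/28 ≈ 3.1786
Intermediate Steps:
K = -191/28 (K = 191*(-1/28) = -191/28 ≈ -6.8214)
(91 + K) - 81 = (91 - 191/28) - 81 = 2357/28 - 81 = 89/28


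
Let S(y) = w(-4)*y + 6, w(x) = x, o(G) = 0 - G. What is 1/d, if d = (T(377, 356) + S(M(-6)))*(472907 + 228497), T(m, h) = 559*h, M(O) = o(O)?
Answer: 1/139569576344 ≈ 7.1649e-12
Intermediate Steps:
o(G) = -G
M(O) = -O
S(y) = 6 - 4*y (S(y) = -4*y + 6 = 6 - 4*y)
d = 139569576344 (d = (559*356 + (6 - (-4)*(-6)))*(472907 + 228497) = (199004 + (6 - 4*6))*701404 = (199004 + (6 - 24))*701404 = (199004 - 18)*701404 = 198986*701404 = 139569576344)
1/d = 1/139569576344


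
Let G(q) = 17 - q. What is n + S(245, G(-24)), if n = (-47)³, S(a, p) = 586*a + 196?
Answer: 39943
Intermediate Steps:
S(a, p) = 196 + 586*a
n = -103823
n + S(245, G(-24)) = -103823 + (196 + 586*245) = -103823 + (196 + 143570) = -103823 + 143766 = 39943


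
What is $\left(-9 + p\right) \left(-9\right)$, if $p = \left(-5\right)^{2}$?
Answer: $-144$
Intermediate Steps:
$p = 25$
$\left(-9 + p\right) \left(-9\right) = \left(-9 + 25\right) \left(-9\right) = 16 \left(-9\right) = -144$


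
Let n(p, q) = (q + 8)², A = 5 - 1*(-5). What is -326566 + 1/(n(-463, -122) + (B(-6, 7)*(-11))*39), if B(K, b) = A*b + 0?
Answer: -5562725245/17034 ≈ -3.2657e+5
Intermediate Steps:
A = 10 (A = 5 + 5 = 10)
B(K, b) = 10*b (B(K, b) = 10*b + 0 = 10*b)
n(p, q) = (8 + q)²
-326566 + 1/(n(-463, -122) + (B(-6, 7)*(-11))*39) = -326566 + 1/((8 - 122)² + ((10*7)*(-11))*39) = -326566 + 1/((-114)² + (70*(-11))*39) = -326566 + 1/(12996 - 770*39) = -326566 + 1/(12996 - 30030) = -326566 + 1/(-17034) = -326566 - 1/17034 = -5562725245/17034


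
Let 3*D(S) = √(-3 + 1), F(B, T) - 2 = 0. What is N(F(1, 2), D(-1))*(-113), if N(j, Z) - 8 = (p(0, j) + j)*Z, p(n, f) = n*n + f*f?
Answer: -904 - 226*I*√2 ≈ -904.0 - 319.61*I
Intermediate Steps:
F(B, T) = 2 (F(B, T) = 2 + 0 = 2)
p(n, f) = f² + n² (p(n, f) = n² + f² = f² + n²)
D(S) = I*√2/3 (D(S) = √(-3 + 1)/3 = √(-2)/3 = (I*√2)/3 = I*√2/3)
N(j, Z) = 8 + Z*(j + j²) (N(j, Z) = 8 + ((j² + 0²) + j)*Z = 8 + ((j² + 0) + j)*Z = 8 + (j² + j)*Z = 8 + (j + j²)*Z = 8 + Z*(j + j²))
N(F(1, 2), D(-1))*(-113) = (8 + (I*√2/3)*2 + (I*√2/3)*2²)*(-113) = (8 + 2*I*√2/3 + (I*√2/3)*4)*(-113) = (8 + 2*I*√2/3 + 4*I*√2/3)*(-113) = (8 + 2*I*√2)*(-113) = -904 - 226*I*√2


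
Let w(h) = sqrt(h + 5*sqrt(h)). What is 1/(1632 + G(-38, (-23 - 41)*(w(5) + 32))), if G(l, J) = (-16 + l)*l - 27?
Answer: 1/3657 ≈ 0.00027345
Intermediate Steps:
G(l, J) = -27 + l*(-16 + l) (G(l, J) = l*(-16 + l) - 27 = -27 + l*(-16 + l))
1/(1632 + G(-38, (-23 - 41)*(w(5) + 32))) = 1/(1632 + (-27 + (-38)**2 - 16*(-38))) = 1/(1632 + (-27 + 1444 + 608)) = 1/(1632 + 2025) = 1/3657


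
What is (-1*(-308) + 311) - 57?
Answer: 562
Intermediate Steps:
(-1*(-308) + 311) - 57 = (308 + 311) - 57 = 619 - 57 = 562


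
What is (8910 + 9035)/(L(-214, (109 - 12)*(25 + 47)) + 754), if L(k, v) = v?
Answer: 17945/7738 ≈ 2.3191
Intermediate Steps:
(8910 + 9035)/(L(-214, (109 - 12)*(25 + 47)) + 754) = (8910 + 9035)/((109 - 12)*(25 + 47) + 754) = 17945/(97*72 + 754) = 17945/(6984 + 754) = 17945/7738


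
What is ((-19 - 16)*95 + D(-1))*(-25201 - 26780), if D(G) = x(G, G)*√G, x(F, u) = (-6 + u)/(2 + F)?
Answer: 172836825 + 363867*I ≈ 1.7284e+8 + 3.6387e+5*I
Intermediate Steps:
x(F, u) = (-6 + u)/(2 + F)
D(G) = √G*(-6 + G)/(2 + G) (D(G) = ((-6 + G)/(2 + G))*√G = √G*(-6 + G)/(2 + G))
((-19 - 16)*95 + D(-1))*(-25201 - 26780) = ((-19 - 16)*95 + √(-1)*(-6 - 1)/(2 - 1))*(-25201 - 26780) = (-35*95 + I*(-7)/1)*(-51981) = (-3325 + I*1*(-7))*(-51981) = (-3325 - 7*I)*(-51981) = 172836825 + 363867*I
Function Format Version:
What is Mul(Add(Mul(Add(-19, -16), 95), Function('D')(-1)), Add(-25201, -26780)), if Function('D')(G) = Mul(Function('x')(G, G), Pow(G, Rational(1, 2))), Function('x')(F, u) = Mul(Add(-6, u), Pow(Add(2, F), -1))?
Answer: Add(172836825, Mul(363867, I)) ≈ Add(1.7284e+8, Mul(3.6387e+5, I))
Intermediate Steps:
Function('x')(F, u) = Mul(Pow(Add(2, F), -1), Add(-6, u))
Function('D')(G) = Mul(Pow(G, Rational(1, 2)), Pow(Add(2, G), -1), Add(-6, G)) (Function('D')(G) = Mul(Mul(Pow(Add(2, G), -1), Add(-6, G)), Pow(G, Rational(1, 2))) = Mul(Pow(G, Rational(1, 2)), Pow(Add(2, G), -1), Add(-6, G)))
Mul(Add(Mul(Add(-19, -16), 95), Function('D')(-1)), Add(-25201, -26780)) = Mul(Add(Mul(Add(-19, -16), 95), Mul(Pow(-1, Rational(1, 2)), Pow(Add(2, -1), -1), Add(-6, -1))), Add(-25201, -26780)) = Mul(Add(Mul(-35, 95), Mul(I, Pow(1, -1), -7)), -51981) = Mul(Add(-3325, Mul(I, 1, -7)), -51981) = Mul(Add(-3325, Mul(-7, I)), -51981) = Add(172836825, Mul(363867, I))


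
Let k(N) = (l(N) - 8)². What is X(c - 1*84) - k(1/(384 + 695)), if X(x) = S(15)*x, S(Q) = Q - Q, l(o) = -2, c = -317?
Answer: -100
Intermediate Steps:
S(Q) = 0
k(N) = 100 (k(N) = (-2 - 8)² = (-10)² = 100)
X(x) = 0 (X(x) = 0*x = 0)
X(c - 1*84) - k(1/(384 + 695)) = 0 - 1*100 = 0 - 100 = -100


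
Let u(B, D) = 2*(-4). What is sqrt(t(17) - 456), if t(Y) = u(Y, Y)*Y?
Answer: 4*I*sqrt(37) ≈ 24.331*I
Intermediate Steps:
u(B, D) = -8
t(Y) = -8*Y
sqrt(t(17) - 456) = sqrt(-8*17 - 456) = sqrt(-136 - 456) = sqrt(-592) = 4*I*sqrt(37)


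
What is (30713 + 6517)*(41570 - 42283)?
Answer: -26544990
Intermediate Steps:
(30713 + 6517)*(41570 - 42283) = 37230*(-713) = -26544990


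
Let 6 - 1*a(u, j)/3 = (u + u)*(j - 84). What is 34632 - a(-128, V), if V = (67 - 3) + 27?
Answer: 29238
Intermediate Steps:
V = 91 (V = 64 + 27 = 91)
a(u, j) = 18 - 6*u*(-84 + j) (a(u, j) = 18 - 3*(u + u)*(j - 84) = 18 - 3*2*u*(-84 + j) = 18 - 6*u*(-84 + j))
34632 - a(-128, V) = 34632 - (18 + 504*(-128) - 6*91*(-128)) = 34632 - (18 - 64512 + 69888) = 34632 - 1*5394 = 34632 - 5394 = 29238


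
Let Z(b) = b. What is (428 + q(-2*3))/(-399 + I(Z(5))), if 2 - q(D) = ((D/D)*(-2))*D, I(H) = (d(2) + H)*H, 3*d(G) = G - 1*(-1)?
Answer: -418/369 ≈ -1.1328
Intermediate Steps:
d(G) = 1/3 + G/3 (d(G) = (G - 1*(-1))/3 = (G + 1)/3 = (1 + G)/3 = 1/3 + G/3)
I(H) = H*(1 + H) (I(H) = ((1/3 + (1/3)*2) + H)*H = ((1/3 + 2/3) + H)*H = (1 + H)*H = H*(1 + H))
q(D) = 2 + 2*D (q(D) = 2 - (D/D)*(-2)*D = 2 - 1*(-2)*D = 2 - (-2)*D = 2 + 2*D)
(428 + q(-2*3))/(-399 + I(Z(5))) = (428 + (2 + 2*(-2*3)))/(-399 + 5*(1 + 5)) = (428 + (2 + 2*(-6)))/(-399 + 5*6) = (428 + (2 - 12))/(-399 + 30) = (428 - 10)/(-369) = 418*(-1/369) = -418/369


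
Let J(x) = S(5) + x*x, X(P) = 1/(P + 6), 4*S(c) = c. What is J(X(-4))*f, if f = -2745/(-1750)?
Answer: 1647/700 ≈ 2.3529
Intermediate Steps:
S(c) = c/4
X(P) = 1/(6 + P)
f = 549/350 (f = -2745*(-1/1750) = 549/350 ≈ 1.5686)
J(x) = 5/4 + x**2 (J(x) = (1/4)*5 + x*x = 5/4 + x**2)
J(X(-4))*f = (5/4 + (1/(6 - 4))**2)*(549/350) = (5/4 + (1/2)**2)*(549/350) = (5/4 + 1/4)*(549/350) = (3/2)*(549/350) = 1647/700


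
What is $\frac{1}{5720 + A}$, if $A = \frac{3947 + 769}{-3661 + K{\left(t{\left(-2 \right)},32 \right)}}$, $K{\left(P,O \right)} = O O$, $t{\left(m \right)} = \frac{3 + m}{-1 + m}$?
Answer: $\frac{293}{1675436} \approx 0.00017488$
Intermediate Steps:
$t{\left(m \right)} = \frac{3 + m}{-1 + m}$
$K{\left(P,O \right)} = O^{2}$
$A = - \frac{524}{293}$ ($A = \frac{3947 + 769}{-3661 + 32^{2}} = \frac{4716}{-3661 + 1024} = \frac{4716}{-2637} = 4716 \left(- \frac{1}{2637}\right) = - \frac{524}{293} \approx -1.7884$)
$\frac{1}{5720 + A} = \frac{1}{5720 - \frac{524}{293}} = \frac{1}{\frac{1675436}{293}} = \frac{293}{1675436}$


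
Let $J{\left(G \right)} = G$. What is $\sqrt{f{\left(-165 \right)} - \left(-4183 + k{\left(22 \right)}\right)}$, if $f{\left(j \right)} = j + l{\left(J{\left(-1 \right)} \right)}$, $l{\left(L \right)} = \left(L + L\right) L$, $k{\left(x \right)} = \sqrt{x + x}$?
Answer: $\sqrt{4020 - 2 \sqrt{11}} \approx 63.351$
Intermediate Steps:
$k{\left(x \right)} = \sqrt{2} \sqrt{x}$ ($k{\left(x \right)} = \sqrt{2 x} = \sqrt{2} \sqrt{x}$)
$l{\left(L \right)} = 2 L^{2}$ ($l{\left(L \right)} = 2 L L = 2 L^{2}$)
$f{\left(j \right)} = 2 + j$ ($f{\left(j \right)} = j + 2 \left(-1\right)^{2} = j + 2 \cdot 1 = j + 2 = 2 + j$)
$\sqrt{f{\left(-165 \right)} - \left(-4183 + k{\left(22 \right)}\right)} = \sqrt{\left(2 - 165\right) + \left(\left(-3920 + 8103\right) - \sqrt{2} \sqrt{22}\right)} = \sqrt{-163 + \left(4183 - 2 \sqrt{11}\right)} = \sqrt{4020 - 2 \sqrt{11}}$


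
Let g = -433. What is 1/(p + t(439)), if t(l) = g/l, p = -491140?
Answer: -439/215610893 ≈ -2.0361e-6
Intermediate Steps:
t(l) = -433/l
1/(p + t(439)) = 1/(-491140 - 433/439) = 1/(-215610893/439) = -439/215610893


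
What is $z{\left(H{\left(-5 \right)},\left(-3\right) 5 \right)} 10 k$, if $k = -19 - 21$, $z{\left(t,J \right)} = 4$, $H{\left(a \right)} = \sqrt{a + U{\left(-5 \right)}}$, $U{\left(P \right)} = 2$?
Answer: $-1600$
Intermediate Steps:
$H{\left(a \right)} = \sqrt{2 + a}$ ($H{\left(a \right)} = \sqrt{a + 2} = \sqrt{2 + a}$)
$k = -40$
$z{\left(H{\left(-5 \right)},\left(-3\right) 5 \right)} 10 k = 4 \cdot 10 \left(-40\right) = 40 \left(-40\right) = -1600$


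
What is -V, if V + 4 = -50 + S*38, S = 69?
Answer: -2568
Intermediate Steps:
V = 2568 (V = -4 + (-50 + 69*38) = -4 + (-50 + 2622) = -4 + 2572 = 2568)
-V = -1*2568 = -2568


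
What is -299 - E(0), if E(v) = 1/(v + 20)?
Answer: -5981/20 ≈ -299.05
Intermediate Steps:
E(v) = 1/(20 + v)
-299 - E(0) = -299 - 1/(20 + 0) = -299 - 1/20 = -5981/20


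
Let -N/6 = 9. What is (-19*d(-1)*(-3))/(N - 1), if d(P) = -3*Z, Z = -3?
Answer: -513/55 ≈ -9.3273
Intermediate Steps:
N = -54 (N = -6*9 = -54)
d(P) = 9 (d(P) = -3*(-3) = 9)
(-19*d(-1)*(-3))/(N - 1) = (-171*(-3))/(-54 - 1) = -19*(-27)/(-55) = 513*(-1/55) = -513/55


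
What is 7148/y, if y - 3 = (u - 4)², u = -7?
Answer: 1787/31 ≈ 57.645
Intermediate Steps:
y = 124 (y = 3 + (-7 - 4)² = 3 + (-11)² = 3 + 121 = 124)
7148/y = 7148/124 = 7148*(1/124) = 1787/31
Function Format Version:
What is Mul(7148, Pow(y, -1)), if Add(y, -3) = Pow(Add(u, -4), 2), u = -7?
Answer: Rational(1787, 31) ≈ 57.645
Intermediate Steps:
y = 124 (y = Add(3, Pow(Add(-7, -4), 2)) = Add(3, Pow(-11, 2)) = Add(3, 121) = 124)
Mul(7148, Pow(y, -1)) = Mul(7148, Pow(124, -1)) = Mul(7148, Rational(1, 124)) = Rational(1787, 31)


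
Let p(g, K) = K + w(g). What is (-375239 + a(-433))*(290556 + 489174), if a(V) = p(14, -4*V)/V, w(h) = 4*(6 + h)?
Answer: -126690763539270/433 ≈ -2.9259e+11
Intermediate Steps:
w(h) = 24 + 4*h
p(g, K) = 24 + K + 4*g (p(g, K) = K + (24 + 4*g) = 24 + K + 4*g)
a(V) = (80 - 4*V)/V (a(V) = (24 - 4*V + 4*14)/V = (24 - 4*V + 56)/V = (80 - 4*V)/V)
(-375239 + a(-433))*(290556 + 489174) = (-375239 + (-4 + 80/(-433)))*(290556 + 489174) = (-375239 + (-4 + 80*(-1/433)))*779730 = (-375239 + (-4 - 80/433))*779730 = (-375239 - 1812/433)*779730 = -162480299/433*779730 = -126690763539270/433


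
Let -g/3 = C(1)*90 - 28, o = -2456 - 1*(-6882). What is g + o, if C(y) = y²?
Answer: 4240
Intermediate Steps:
o = 4426 (o = -2456 + 6882 = 4426)
g = -186 (g = -3*(1²*90 - 28) = -3*(1*90 - 28) = -3*(90 - 28) = -3*62 = -186)
g + o = -186 + 4426 = 4240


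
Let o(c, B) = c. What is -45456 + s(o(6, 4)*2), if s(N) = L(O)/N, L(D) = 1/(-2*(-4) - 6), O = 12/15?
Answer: -1090943/24 ≈ -45456.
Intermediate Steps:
O = 4/5 (O = 12*(1/15) = 4/5 ≈ 0.80000)
L(D) = 1/2 (L(D) = 1/(8 - 6) = 1/2)
s(N) = 1/(2*N)
-45456 + s(o(6, 4)*2) = -45456 + 1/(2*((6*2))) = -45456 + (1/2)/12 = -45456 + (1/2)*(1/12) = -45456 + 1/24 = -1090943/24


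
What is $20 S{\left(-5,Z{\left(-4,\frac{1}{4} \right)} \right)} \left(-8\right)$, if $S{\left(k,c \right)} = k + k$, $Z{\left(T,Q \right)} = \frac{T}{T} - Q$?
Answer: $1600$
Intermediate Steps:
$Z{\left(T,Q \right)} = 1 - Q$
$S{\left(k,c \right)} = 2 k$
$20 S{\left(-5,Z{\left(-4,\frac{1}{4} \right)} \right)} \left(-8\right) = 20 \cdot 2 \left(-5\right) \left(-8\right) = 20 \left(-10\right) \left(-8\right) = \left(-200\right) \left(-8\right) = 1600$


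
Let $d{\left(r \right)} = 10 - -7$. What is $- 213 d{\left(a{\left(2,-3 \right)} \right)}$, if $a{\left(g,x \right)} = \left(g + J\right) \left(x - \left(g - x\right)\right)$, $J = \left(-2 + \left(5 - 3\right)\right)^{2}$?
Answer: $-3621$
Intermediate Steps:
$J = 0$ ($J = \left(-2 + \left(5 - 3\right)\right)^{2} = \left(-2 + 2\right)^{2} = 0^{2} = 0$)
$a{\left(g,x \right)} = g \left(- g + 2 x\right)$ ($a{\left(g,x \right)} = \left(g + 0\right) \left(x - \left(g - x\right)\right) = g \left(- g + 2 x\right)$)
$d{\left(r \right)} = 17$ ($d{\left(r \right)} = 10 + 7 = 17$)
$- 213 d{\left(a{\left(2,-3 \right)} \right)} = \left(-213\right) 17 = -3621$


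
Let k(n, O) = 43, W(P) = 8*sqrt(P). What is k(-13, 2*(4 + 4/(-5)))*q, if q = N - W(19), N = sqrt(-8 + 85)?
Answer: -344*sqrt(19) + 43*sqrt(77) ≈ -1122.1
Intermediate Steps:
N = sqrt(77) ≈ 8.7750
q = sqrt(77) - 8*sqrt(19) ≈ -26.096
k(-13, 2*(4 + 4/(-5)))*q = 43*(sqrt(77) - 8*sqrt(19)) = -344*sqrt(19) + 43*sqrt(77)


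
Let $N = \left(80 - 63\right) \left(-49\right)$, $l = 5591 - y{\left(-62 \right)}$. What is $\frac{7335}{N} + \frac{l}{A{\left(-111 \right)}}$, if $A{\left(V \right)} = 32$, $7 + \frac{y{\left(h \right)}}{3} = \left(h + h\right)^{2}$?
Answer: $- \frac{8496137}{6664} \approx -1274.9$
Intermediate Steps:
$y{\left(h \right)} = -21 + 12 h^{2}$ ($y{\left(h \right)} = -21 + 3 \left(h + h\right)^{2} = -21 + 3 \left(2 h\right)^{2} = -21 + 3 \cdot 4 h^{2} = -21 + 12 h^{2}$)
$l = -40516$ ($l = 5591 - \left(-21 + 12 \left(-62\right)^{2}\right) = 5591 - \left(-21 + 12 \cdot 3844\right) = 5591 - \left(-21 + 46128\right) = 5591 - 46107 = -40516$)
$N = -833$ ($N = 17 \left(-49\right) = -833$)
$\frac{7335}{N} + \frac{l}{A{\left(-111 \right)}} = \frac{7335}{-833} - \frac{40516}{32} = 7335 \left(- \frac{1}{833}\right) - \frac{10129}{8} = - \frac{7335}{833} - \frac{10129}{8} = - \frac{8496137}{6664}$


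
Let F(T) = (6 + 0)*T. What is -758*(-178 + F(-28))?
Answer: 262268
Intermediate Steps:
F(T) = 6*T
-758*(-178 + F(-28)) = -758*(-178 + 6*(-28)) = -758*(-178 - 168) = -758*(-346) = 262268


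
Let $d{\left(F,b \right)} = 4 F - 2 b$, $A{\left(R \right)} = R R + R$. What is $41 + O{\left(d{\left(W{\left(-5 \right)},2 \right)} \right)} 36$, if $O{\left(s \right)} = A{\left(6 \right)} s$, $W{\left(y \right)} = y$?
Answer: $-36247$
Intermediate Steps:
$A{\left(R \right)} = R + R^{2}$ ($A{\left(R \right)} = R^{2} + R = R + R^{2}$)
$d{\left(F,b \right)} = - 2 b + 4 F$
$O{\left(s \right)} = 42 s$ ($O{\left(s \right)} = 6 \left(1 + 6\right) s = 6 \cdot 7 s = 42 s$)
$41 + O{\left(d{\left(W{\left(-5 \right)},2 \right)} \right)} 36 = 41 + 42 \left(\left(-2\right) 2 + 4 \left(-5\right)\right) 36 = 41 + 42 \left(-4 - 20\right) 36 = 41 + 42 \left(-24\right) 36 = 41 - 36288 = -36247$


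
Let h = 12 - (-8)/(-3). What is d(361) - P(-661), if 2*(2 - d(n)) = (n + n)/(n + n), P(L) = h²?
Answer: -1541/18 ≈ -85.611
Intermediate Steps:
h = 28/3 (h = 12 - (-8)*(-1)/3 = 12 - 1*8/3 = 12 - 8/3 = 28/3 ≈ 9.3333)
P(L) = 784/9 (P(L) = (28/3)² = 784/9)
d(n) = 3/2 (d(n) = 2 - (n + n)/(2*(n + n)) = 2 - 2*n/(2*(2*n)) = 2 - 2*n*1/(2*n)/2 = 2 - ½*1 = 2 - ½ = 3/2)
d(361) - P(-661) = 3/2 - 1*784/9 = 3/2 - 784/9 = -1541/18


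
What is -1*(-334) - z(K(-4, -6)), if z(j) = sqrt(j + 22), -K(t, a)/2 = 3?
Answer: 330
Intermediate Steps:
K(t, a) = -6 (K(t, a) = -2*3 = -6)
z(j) = sqrt(22 + j)
-1*(-334) - z(K(-4, -6)) = -1*(-334) - sqrt(22 - 6) = 334 - sqrt(16) = 334 - 1*4 = 334 - 4 = 330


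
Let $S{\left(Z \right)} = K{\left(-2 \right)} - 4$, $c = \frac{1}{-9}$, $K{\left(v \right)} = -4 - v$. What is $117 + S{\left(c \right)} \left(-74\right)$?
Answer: $561$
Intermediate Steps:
$c = - \frac{1}{9} \approx -0.11111$
$S{\left(Z \right)} = -6$ ($S{\left(Z \right)} = \left(-4 - -2\right) - 4 = \left(-4 + 2\right) - 4 = -2 - 4 = -6$)
$117 + S{\left(c \right)} \left(-74\right) = 117 - -444 = 117 + 444 = 561$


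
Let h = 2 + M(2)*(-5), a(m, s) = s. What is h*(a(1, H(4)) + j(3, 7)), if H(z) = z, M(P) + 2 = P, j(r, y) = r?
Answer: 14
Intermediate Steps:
M(P) = -2 + P
h = 2 (h = 2 + (-2 + 2)*(-5) = 2 + 0*(-5) = 2 + 0 = 2)
h*(a(1, H(4)) + j(3, 7)) = 2*(4 + 3) = 2*7 = 14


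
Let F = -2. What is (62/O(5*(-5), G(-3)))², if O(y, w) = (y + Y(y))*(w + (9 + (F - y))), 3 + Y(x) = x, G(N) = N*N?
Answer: 3844/4721929 ≈ 0.00081407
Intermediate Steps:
G(N) = N²
Y(x) = -3 + x
O(y, w) = (-3 + 2*y)*(7 + w - y) (O(y, w) = (y + (-3 + y))*(w + (9 + (-2 - y))) = (-3 + 2*y)*(w + (7 - y)) = (-3 + 2*y)*(7 + w - y))
(62/O(5*(-5), G(-3)))² = (62/(-21 - 3*(-3)² - 2*(5*(-5))² + 17*(5*(-5)) + 2*(-3)²*(5*(-5))))² = (62/(-21 - 3*9 - 2*(-25)² + 17*(-25) + 2*9*(-25)))² = (62/(-21 - 27 - 2*625 - 425 - 450))² = (62/(-21 - 27 - 1250 - 425 - 450))² = (62/(-2173))² = (62*(-1/2173))² = (-62/2173)² = 3844/4721929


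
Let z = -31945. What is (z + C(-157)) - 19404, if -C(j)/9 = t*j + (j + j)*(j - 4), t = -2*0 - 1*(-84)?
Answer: -387643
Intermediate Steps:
t = 84 (t = 0 + 84 = 84)
C(j) = -756*j - 18*j*(-4 + j) (C(j) = -9*(84*j + (j + j)*(j - 4)) = -9*(84*j + (2*j)*(-4 + j)) = -9*(84*j + 2*j*(-4 + j)) = -756*j - 18*j*(-4 + j))
(z + C(-157)) - 19404 = (-31945 - 18*(-157)*(38 - 157)) - 19404 = (-31945 - 18*(-157)*(-119)) - 19404 = (-31945 - 336294) - 19404 = -368239 - 19404 = -387643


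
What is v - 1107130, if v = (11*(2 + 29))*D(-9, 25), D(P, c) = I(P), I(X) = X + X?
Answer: -1113268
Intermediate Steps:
I(X) = 2*X
D(P, c) = 2*P
v = -6138 (v = (11*(2 + 29))*(2*(-9)) = (11*31)*(-18) = 341*(-18) = -6138)
v - 1107130 = -6138 - 1107130 = -1113268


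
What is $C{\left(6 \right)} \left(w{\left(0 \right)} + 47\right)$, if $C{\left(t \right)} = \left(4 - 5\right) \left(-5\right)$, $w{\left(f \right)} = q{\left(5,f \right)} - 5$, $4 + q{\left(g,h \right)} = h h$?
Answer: $190$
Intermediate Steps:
$q{\left(g,h \right)} = -4 + h^{2}$ ($q{\left(g,h \right)} = -4 + h h = -4 + h^{2}$)
$w{\left(f \right)} = -9 + f^{2}$ ($w{\left(f \right)} = \left(-4 + f^{2}\right) - 5 = -9 + f^{2}$)
$C{\left(t \right)} = 5$ ($C{\left(t \right)} = \left(-1\right) \left(-5\right) = 5$)
$C{\left(6 \right)} \left(w{\left(0 \right)} + 47\right) = 5 \left(\left(-9 + 0^{2}\right) + 47\right) = 5 \left(\left(-9 + 0\right) + 47\right) = 5 \left(-9 + 47\right) = 5 \cdot 38 = 190$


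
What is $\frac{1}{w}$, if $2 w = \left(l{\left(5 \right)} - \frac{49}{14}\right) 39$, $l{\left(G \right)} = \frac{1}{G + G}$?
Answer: $- \frac{10}{663} \approx -0.015083$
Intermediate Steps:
$l{\left(G \right)} = \frac{1}{2 G}$
$w = - \frac{663}{10}$ ($w = \frac{\left(\frac{1}{2 \cdot 5} - \frac{49}{14}\right) 39}{2} = \frac{\left(\frac{1}{2} \cdot \frac{1}{5} - \frac{7}{2}\right) 39}{2} = \frac{\left(\frac{1}{10} - \frac{7}{2}\right) 39}{2} = \frac{\left(- \frac{17}{5}\right) 39}{2} = \frac{1}{2} \left(- \frac{663}{5}\right) = - \frac{663}{10} \approx -66.3$)
$\frac{1}{w} = \frac{1}{- \frac{663}{10}} = - \frac{10}{663}$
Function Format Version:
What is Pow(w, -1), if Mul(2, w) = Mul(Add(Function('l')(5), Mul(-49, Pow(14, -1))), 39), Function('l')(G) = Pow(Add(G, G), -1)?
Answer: Rational(-10, 663) ≈ -0.015083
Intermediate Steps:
Function('l')(G) = Mul(Rational(1, 2), Pow(G, -1)) (Function('l')(G) = Pow(Mul(2, G), -1) = Mul(Rational(1, 2), Pow(G, -1)))
w = Rational(-663, 10) (w = Mul(Rational(1, 2), Mul(Add(Mul(Rational(1, 2), Pow(5, -1)), Mul(-49, Pow(14, -1))), 39)) = Mul(Rational(1, 2), Mul(Add(Mul(Rational(1, 2), Rational(1, 5)), Mul(-49, Rational(1, 14))), 39)) = Mul(Rational(1, 2), Mul(Add(Rational(1, 10), Rational(-7, 2)), 39)) = Mul(Rational(1, 2), Mul(Rational(-17, 5), 39)) = Mul(Rational(1, 2), Rational(-663, 5)) = Rational(-663, 10) ≈ -66.300)
Pow(w, -1) = Pow(Rational(-663, 10), -1) = Rational(-10, 663)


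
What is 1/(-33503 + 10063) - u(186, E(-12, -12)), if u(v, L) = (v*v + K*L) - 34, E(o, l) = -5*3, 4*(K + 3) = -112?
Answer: -821032881/23440 ≈ -35027.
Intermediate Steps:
K = -31 (K = -3 + (¼)*(-112) = -3 - 28 = -31)
E(o, l) = -15
u(v, L) = -34 + v² - 31*L (u(v, L) = (v*v - 31*L) - 34 = (v² - 31*L) - 34 = -34 + v² - 31*L)
1/(-33503 + 10063) - u(186, E(-12, -12)) = 1/(-33503 + 10063) - (-34 + 186² - 31*(-15)) = 1/(-23440) - (-34 + 34596 + 465) = -1/23440 - 1*35027 = -1/23440 - 35027 = -821032881/23440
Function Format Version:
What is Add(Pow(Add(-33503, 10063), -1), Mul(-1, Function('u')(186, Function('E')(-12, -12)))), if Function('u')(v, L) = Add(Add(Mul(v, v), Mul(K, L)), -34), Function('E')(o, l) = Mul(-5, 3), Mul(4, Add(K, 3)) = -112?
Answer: Rational(-821032881, 23440) ≈ -35027.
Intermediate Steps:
K = -31 (K = Add(-3, Mul(Rational(1, 4), -112)) = Add(-3, -28) = -31)
Function('E')(o, l) = -15
Function('u')(v, L) = Add(-34, Pow(v, 2), Mul(-31, L)) (Function('u')(v, L) = Add(Add(Mul(v, v), Mul(-31, L)), -34) = Add(Add(Pow(v, 2), Mul(-31, L)), -34) = Add(-34, Pow(v, 2), Mul(-31, L)))
Add(Pow(Add(-33503, 10063), -1), Mul(-1, Function('u')(186, Function('E')(-12, -12)))) = Add(Pow(Add(-33503, 10063), -1), Mul(-1, Add(-34, Pow(186, 2), Mul(-31, -15)))) = Add(Pow(-23440, -1), Mul(-1, Add(-34, 34596, 465))) = Add(Rational(-1, 23440), Mul(-1, 35027)) = Add(Rational(-1, 23440), -35027) = Rational(-821032881, 23440)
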